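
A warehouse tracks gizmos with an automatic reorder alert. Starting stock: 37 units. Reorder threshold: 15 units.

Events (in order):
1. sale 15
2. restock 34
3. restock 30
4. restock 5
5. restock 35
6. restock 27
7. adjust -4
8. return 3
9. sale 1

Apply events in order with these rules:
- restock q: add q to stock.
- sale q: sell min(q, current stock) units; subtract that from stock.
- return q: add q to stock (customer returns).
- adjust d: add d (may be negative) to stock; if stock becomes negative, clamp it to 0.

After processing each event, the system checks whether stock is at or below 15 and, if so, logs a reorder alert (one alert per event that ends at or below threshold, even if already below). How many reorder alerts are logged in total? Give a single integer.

Answer: 0

Derivation:
Processing events:
Start: stock = 37
  Event 1 (sale 15): sell min(15,37)=15. stock: 37 - 15 = 22. total_sold = 15
  Event 2 (restock 34): 22 + 34 = 56
  Event 3 (restock 30): 56 + 30 = 86
  Event 4 (restock 5): 86 + 5 = 91
  Event 5 (restock 35): 91 + 35 = 126
  Event 6 (restock 27): 126 + 27 = 153
  Event 7 (adjust -4): 153 + -4 = 149
  Event 8 (return 3): 149 + 3 = 152
  Event 9 (sale 1): sell min(1,152)=1. stock: 152 - 1 = 151. total_sold = 16
Final: stock = 151, total_sold = 16

Checking against threshold 15:
  After event 1: stock=22 > 15
  After event 2: stock=56 > 15
  After event 3: stock=86 > 15
  After event 4: stock=91 > 15
  After event 5: stock=126 > 15
  After event 6: stock=153 > 15
  After event 7: stock=149 > 15
  After event 8: stock=152 > 15
  After event 9: stock=151 > 15
Alert events: []. Count = 0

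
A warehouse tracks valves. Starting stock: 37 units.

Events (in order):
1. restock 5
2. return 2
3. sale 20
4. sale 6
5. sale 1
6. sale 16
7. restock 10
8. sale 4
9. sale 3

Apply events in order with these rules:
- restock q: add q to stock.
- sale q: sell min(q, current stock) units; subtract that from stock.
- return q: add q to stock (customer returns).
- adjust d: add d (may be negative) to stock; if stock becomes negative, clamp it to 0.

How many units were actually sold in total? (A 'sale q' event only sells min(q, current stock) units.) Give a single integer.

Processing events:
Start: stock = 37
  Event 1 (restock 5): 37 + 5 = 42
  Event 2 (return 2): 42 + 2 = 44
  Event 3 (sale 20): sell min(20,44)=20. stock: 44 - 20 = 24. total_sold = 20
  Event 4 (sale 6): sell min(6,24)=6. stock: 24 - 6 = 18. total_sold = 26
  Event 5 (sale 1): sell min(1,18)=1. stock: 18 - 1 = 17. total_sold = 27
  Event 6 (sale 16): sell min(16,17)=16. stock: 17 - 16 = 1. total_sold = 43
  Event 7 (restock 10): 1 + 10 = 11
  Event 8 (sale 4): sell min(4,11)=4. stock: 11 - 4 = 7. total_sold = 47
  Event 9 (sale 3): sell min(3,7)=3. stock: 7 - 3 = 4. total_sold = 50
Final: stock = 4, total_sold = 50

Answer: 50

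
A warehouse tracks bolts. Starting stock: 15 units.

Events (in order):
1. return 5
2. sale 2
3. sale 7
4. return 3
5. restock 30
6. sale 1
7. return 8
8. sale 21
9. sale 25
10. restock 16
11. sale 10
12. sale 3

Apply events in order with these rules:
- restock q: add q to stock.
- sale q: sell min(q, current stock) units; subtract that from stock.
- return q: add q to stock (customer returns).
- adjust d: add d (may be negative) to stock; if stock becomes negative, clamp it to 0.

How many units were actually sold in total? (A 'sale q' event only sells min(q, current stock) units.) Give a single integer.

Answer: 69

Derivation:
Processing events:
Start: stock = 15
  Event 1 (return 5): 15 + 5 = 20
  Event 2 (sale 2): sell min(2,20)=2. stock: 20 - 2 = 18. total_sold = 2
  Event 3 (sale 7): sell min(7,18)=7. stock: 18 - 7 = 11. total_sold = 9
  Event 4 (return 3): 11 + 3 = 14
  Event 5 (restock 30): 14 + 30 = 44
  Event 6 (sale 1): sell min(1,44)=1. stock: 44 - 1 = 43. total_sold = 10
  Event 7 (return 8): 43 + 8 = 51
  Event 8 (sale 21): sell min(21,51)=21. stock: 51 - 21 = 30. total_sold = 31
  Event 9 (sale 25): sell min(25,30)=25. stock: 30 - 25 = 5. total_sold = 56
  Event 10 (restock 16): 5 + 16 = 21
  Event 11 (sale 10): sell min(10,21)=10. stock: 21 - 10 = 11. total_sold = 66
  Event 12 (sale 3): sell min(3,11)=3. stock: 11 - 3 = 8. total_sold = 69
Final: stock = 8, total_sold = 69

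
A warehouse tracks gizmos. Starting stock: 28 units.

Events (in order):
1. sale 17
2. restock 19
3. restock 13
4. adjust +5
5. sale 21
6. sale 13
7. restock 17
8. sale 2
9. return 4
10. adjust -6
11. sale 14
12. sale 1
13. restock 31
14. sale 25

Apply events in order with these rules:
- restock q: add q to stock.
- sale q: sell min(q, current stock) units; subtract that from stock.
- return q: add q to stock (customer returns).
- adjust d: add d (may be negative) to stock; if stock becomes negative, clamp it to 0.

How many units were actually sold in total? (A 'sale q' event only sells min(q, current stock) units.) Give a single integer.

Answer: 93

Derivation:
Processing events:
Start: stock = 28
  Event 1 (sale 17): sell min(17,28)=17. stock: 28 - 17 = 11. total_sold = 17
  Event 2 (restock 19): 11 + 19 = 30
  Event 3 (restock 13): 30 + 13 = 43
  Event 4 (adjust +5): 43 + 5 = 48
  Event 5 (sale 21): sell min(21,48)=21. stock: 48 - 21 = 27. total_sold = 38
  Event 6 (sale 13): sell min(13,27)=13. stock: 27 - 13 = 14. total_sold = 51
  Event 7 (restock 17): 14 + 17 = 31
  Event 8 (sale 2): sell min(2,31)=2. stock: 31 - 2 = 29. total_sold = 53
  Event 9 (return 4): 29 + 4 = 33
  Event 10 (adjust -6): 33 + -6 = 27
  Event 11 (sale 14): sell min(14,27)=14. stock: 27 - 14 = 13. total_sold = 67
  Event 12 (sale 1): sell min(1,13)=1. stock: 13 - 1 = 12. total_sold = 68
  Event 13 (restock 31): 12 + 31 = 43
  Event 14 (sale 25): sell min(25,43)=25. stock: 43 - 25 = 18. total_sold = 93
Final: stock = 18, total_sold = 93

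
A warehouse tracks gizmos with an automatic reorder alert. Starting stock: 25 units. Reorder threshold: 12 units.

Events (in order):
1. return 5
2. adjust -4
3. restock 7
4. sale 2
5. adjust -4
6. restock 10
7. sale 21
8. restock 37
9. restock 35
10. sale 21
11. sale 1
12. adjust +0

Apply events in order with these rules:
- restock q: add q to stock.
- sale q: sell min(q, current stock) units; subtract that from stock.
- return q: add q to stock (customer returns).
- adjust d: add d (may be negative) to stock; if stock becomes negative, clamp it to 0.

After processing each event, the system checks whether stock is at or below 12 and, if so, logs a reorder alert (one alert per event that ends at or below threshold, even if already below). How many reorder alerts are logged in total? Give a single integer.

Answer: 0

Derivation:
Processing events:
Start: stock = 25
  Event 1 (return 5): 25 + 5 = 30
  Event 2 (adjust -4): 30 + -4 = 26
  Event 3 (restock 7): 26 + 7 = 33
  Event 4 (sale 2): sell min(2,33)=2. stock: 33 - 2 = 31. total_sold = 2
  Event 5 (adjust -4): 31 + -4 = 27
  Event 6 (restock 10): 27 + 10 = 37
  Event 7 (sale 21): sell min(21,37)=21. stock: 37 - 21 = 16. total_sold = 23
  Event 8 (restock 37): 16 + 37 = 53
  Event 9 (restock 35): 53 + 35 = 88
  Event 10 (sale 21): sell min(21,88)=21. stock: 88 - 21 = 67. total_sold = 44
  Event 11 (sale 1): sell min(1,67)=1. stock: 67 - 1 = 66. total_sold = 45
  Event 12 (adjust +0): 66 + 0 = 66
Final: stock = 66, total_sold = 45

Checking against threshold 12:
  After event 1: stock=30 > 12
  After event 2: stock=26 > 12
  After event 3: stock=33 > 12
  After event 4: stock=31 > 12
  After event 5: stock=27 > 12
  After event 6: stock=37 > 12
  After event 7: stock=16 > 12
  After event 8: stock=53 > 12
  After event 9: stock=88 > 12
  After event 10: stock=67 > 12
  After event 11: stock=66 > 12
  After event 12: stock=66 > 12
Alert events: []. Count = 0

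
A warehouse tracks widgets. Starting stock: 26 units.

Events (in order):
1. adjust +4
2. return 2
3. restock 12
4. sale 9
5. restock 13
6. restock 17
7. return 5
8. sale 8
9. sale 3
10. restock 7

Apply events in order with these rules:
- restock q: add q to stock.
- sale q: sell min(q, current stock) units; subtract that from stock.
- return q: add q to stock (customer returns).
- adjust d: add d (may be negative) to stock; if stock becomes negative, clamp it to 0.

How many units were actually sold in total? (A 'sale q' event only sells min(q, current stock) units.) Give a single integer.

Answer: 20

Derivation:
Processing events:
Start: stock = 26
  Event 1 (adjust +4): 26 + 4 = 30
  Event 2 (return 2): 30 + 2 = 32
  Event 3 (restock 12): 32 + 12 = 44
  Event 4 (sale 9): sell min(9,44)=9. stock: 44 - 9 = 35. total_sold = 9
  Event 5 (restock 13): 35 + 13 = 48
  Event 6 (restock 17): 48 + 17 = 65
  Event 7 (return 5): 65 + 5 = 70
  Event 8 (sale 8): sell min(8,70)=8. stock: 70 - 8 = 62. total_sold = 17
  Event 9 (sale 3): sell min(3,62)=3. stock: 62 - 3 = 59. total_sold = 20
  Event 10 (restock 7): 59 + 7 = 66
Final: stock = 66, total_sold = 20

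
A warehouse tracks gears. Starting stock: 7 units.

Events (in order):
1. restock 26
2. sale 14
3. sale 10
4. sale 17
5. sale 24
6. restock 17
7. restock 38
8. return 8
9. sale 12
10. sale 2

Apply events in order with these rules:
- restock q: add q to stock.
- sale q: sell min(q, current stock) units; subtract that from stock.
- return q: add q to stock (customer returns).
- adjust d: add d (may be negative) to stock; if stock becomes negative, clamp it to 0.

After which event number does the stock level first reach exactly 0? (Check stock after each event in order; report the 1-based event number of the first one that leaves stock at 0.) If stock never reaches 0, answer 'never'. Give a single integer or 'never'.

Processing events:
Start: stock = 7
  Event 1 (restock 26): 7 + 26 = 33
  Event 2 (sale 14): sell min(14,33)=14. stock: 33 - 14 = 19. total_sold = 14
  Event 3 (sale 10): sell min(10,19)=10. stock: 19 - 10 = 9. total_sold = 24
  Event 4 (sale 17): sell min(17,9)=9. stock: 9 - 9 = 0. total_sold = 33
  Event 5 (sale 24): sell min(24,0)=0. stock: 0 - 0 = 0. total_sold = 33
  Event 6 (restock 17): 0 + 17 = 17
  Event 7 (restock 38): 17 + 38 = 55
  Event 8 (return 8): 55 + 8 = 63
  Event 9 (sale 12): sell min(12,63)=12. stock: 63 - 12 = 51. total_sold = 45
  Event 10 (sale 2): sell min(2,51)=2. stock: 51 - 2 = 49. total_sold = 47
Final: stock = 49, total_sold = 47

First zero at event 4.

Answer: 4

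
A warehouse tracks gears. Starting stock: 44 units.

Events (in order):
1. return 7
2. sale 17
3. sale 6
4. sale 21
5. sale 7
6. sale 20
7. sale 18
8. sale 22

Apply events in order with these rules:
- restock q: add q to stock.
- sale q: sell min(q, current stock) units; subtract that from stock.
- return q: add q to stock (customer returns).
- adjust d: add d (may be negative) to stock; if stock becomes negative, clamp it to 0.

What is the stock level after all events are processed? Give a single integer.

Answer: 0

Derivation:
Processing events:
Start: stock = 44
  Event 1 (return 7): 44 + 7 = 51
  Event 2 (sale 17): sell min(17,51)=17. stock: 51 - 17 = 34. total_sold = 17
  Event 3 (sale 6): sell min(6,34)=6. stock: 34 - 6 = 28. total_sold = 23
  Event 4 (sale 21): sell min(21,28)=21. stock: 28 - 21 = 7. total_sold = 44
  Event 5 (sale 7): sell min(7,7)=7. stock: 7 - 7 = 0. total_sold = 51
  Event 6 (sale 20): sell min(20,0)=0. stock: 0 - 0 = 0. total_sold = 51
  Event 7 (sale 18): sell min(18,0)=0. stock: 0 - 0 = 0. total_sold = 51
  Event 8 (sale 22): sell min(22,0)=0. stock: 0 - 0 = 0. total_sold = 51
Final: stock = 0, total_sold = 51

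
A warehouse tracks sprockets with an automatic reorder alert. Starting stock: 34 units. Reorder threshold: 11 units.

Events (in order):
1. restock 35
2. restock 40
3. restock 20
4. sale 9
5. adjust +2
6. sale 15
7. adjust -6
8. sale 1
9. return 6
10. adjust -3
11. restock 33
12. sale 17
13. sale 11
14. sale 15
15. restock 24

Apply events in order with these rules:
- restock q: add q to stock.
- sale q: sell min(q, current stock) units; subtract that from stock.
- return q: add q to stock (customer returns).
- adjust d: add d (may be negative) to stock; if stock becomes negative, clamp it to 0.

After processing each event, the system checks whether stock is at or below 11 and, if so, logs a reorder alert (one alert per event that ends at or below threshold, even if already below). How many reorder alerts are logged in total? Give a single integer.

Answer: 0

Derivation:
Processing events:
Start: stock = 34
  Event 1 (restock 35): 34 + 35 = 69
  Event 2 (restock 40): 69 + 40 = 109
  Event 3 (restock 20): 109 + 20 = 129
  Event 4 (sale 9): sell min(9,129)=9. stock: 129 - 9 = 120. total_sold = 9
  Event 5 (adjust +2): 120 + 2 = 122
  Event 6 (sale 15): sell min(15,122)=15. stock: 122 - 15 = 107. total_sold = 24
  Event 7 (adjust -6): 107 + -6 = 101
  Event 8 (sale 1): sell min(1,101)=1. stock: 101 - 1 = 100. total_sold = 25
  Event 9 (return 6): 100 + 6 = 106
  Event 10 (adjust -3): 106 + -3 = 103
  Event 11 (restock 33): 103 + 33 = 136
  Event 12 (sale 17): sell min(17,136)=17. stock: 136 - 17 = 119. total_sold = 42
  Event 13 (sale 11): sell min(11,119)=11. stock: 119 - 11 = 108. total_sold = 53
  Event 14 (sale 15): sell min(15,108)=15. stock: 108 - 15 = 93. total_sold = 68
  Event 15 (restock 24): 93 + 24 = 117
Final: stock = 117, total_sold = 68

Checking against threshold 11:
  After event 1: stock=69 > 11
  After event 2: stock=109 > 11
  After event 3: stock=129 > 11
  After event 4: stock=120 > 11
  After event 5: stock=122 > 11
  After event 6: stock=107 > 11
  After event 7: stock=101 > 11
  After event 8: stock=100 > 11
  After event 9: stock=106 > 11
  After event 10: stock=103 > 11
  After event 11: stock=136 > 11
  After event 12: stock=119 > 11
  After event 13: stock=108 > 11
  After event 14: stock=93 > 11
  After event 15: stock=117 > 11
Alert events: []. Count = 0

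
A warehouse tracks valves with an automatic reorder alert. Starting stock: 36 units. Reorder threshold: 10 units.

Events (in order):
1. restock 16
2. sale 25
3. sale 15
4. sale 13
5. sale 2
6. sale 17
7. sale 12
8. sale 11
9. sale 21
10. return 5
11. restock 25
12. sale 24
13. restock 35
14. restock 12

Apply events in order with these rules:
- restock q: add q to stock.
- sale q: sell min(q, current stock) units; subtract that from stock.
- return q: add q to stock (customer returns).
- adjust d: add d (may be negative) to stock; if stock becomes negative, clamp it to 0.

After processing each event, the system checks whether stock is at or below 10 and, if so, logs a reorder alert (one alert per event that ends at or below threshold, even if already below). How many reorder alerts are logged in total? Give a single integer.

Processing events:
Start: stock = 36
  Event 1 (restock 16): 36 + 16 = 52
  Event 2 (sale 25): sell min(25,52)=25. stock: 52 - 25 = 27. total_sold = 25
  Event 3 (sale 15): sell min(15,27)=15. stock: 27 - 15 = 12. total_sold = 40
  Event 4 (sale 13): sell min(13,12)=12. stock: 12 - 12 = 0. total_sold = 52
  Event 5 (sale 2): sell min(2,0)=0. stock: 0 - 0 = 0. total_sold = 52
  Event 6 (sale 17): sell min(17,0)=0. stock: 0 - 0 = 0. total_sold = 52
  Event 7 (sale 12): sell min(12,0)=0. stock: 0 - 0 = 0. total_sold = 52
  Event 8 (sale 11): sell min(11,0)=0. stock: 0 - 0 = 0. total_sold = 52
  Event 9 (sale 21): sell min(21,0)=0. stock: 0 - 0 = 0. total_sold = 52
  Event 10 (return 5): 0 + 5 = 5
  Event 11 (restock 25): 5 + 25 = 30
  Event 12 (sale 24): sell min(24,30)=24. stock: 30 - 24 = 6. total_sold = 76
  Event 13 (restock 35): 6 + 35 = 41
  Event 14 (restock 12): 41 + 12 = 53
Final: stock = 53, total_sold = 76

Checking against threshold 10:
  After event 1: stock=52 > 10
  After event 2: stock=27 > 10
  After event 3: stock=12 > 10
  After event 4: stock=0 <= 10 -> ALERT
  After event 5: stock=0 <= 10 -> ALERT
  After event 6: stock=0 <= 10 -> ALERT
  After event 7: stock=0 <= 10 -> ALERT
  After event 8: stock=0 <= 10 -> ALERT
  After event 9: stock=0 <= 10 -> ALERT
  After event 10: stock=5 <= 10 -> ALERT
  After event 11: stock=30 > 10
  After event 12: stock=6 <= 10 -> ALERT
  After event 13: stock=41 > 10
  After event 14: stock=53 > 10
Alert events: [4, 5, 6, 7, 8, 9, 10, 12]. Count = 8

Answer: 8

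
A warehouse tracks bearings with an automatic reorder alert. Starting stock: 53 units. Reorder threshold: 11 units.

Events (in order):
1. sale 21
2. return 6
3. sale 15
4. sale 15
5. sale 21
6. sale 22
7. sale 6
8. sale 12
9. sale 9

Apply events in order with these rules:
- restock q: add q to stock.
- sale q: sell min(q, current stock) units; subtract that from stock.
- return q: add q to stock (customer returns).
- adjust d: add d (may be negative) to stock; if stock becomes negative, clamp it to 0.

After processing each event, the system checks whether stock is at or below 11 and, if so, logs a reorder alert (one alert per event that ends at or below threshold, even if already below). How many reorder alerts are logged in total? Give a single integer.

Processing events:
Start: stock = 53
  Event 1 (sale 21): sell min(21,53)=21. stock: 53 - 21 = 32. total_sold = 21
  Event 2 (return 6): 32 + 6 = 38
  Event 3 (sale 15): sell min(15,38)=15. stock: 38 - 15 = 23. total_sold = 36
  Event 4 (sale 15): sell min(15,23)=15. stock: 23 - 15 = 8. total_sold = 51
  Event 5 (sale 21): sell min(21,8)=8. stock: 8 - 8 = 0. total_sold = 59
  Event 6 (sale 22): sell min(22,0)=0. stock: 0 - 0 = 0. total_sold = 59
  Event 7 (sale 6): sell min(6,0)=0. stock: 0 - 0 = 0. total_sold = 59
  Event 8 (sale 12): sell min(12,0)=0. stock: 0 - 0 = 0. total_sold = 59
  Event 9 (sale 9): sell min(9,0)=0. stock: 0 - 0 = 0. total_sold = 59
Final: stock = 0, total_sold = 59

Checking against threshold 11:
  After event 1: stock=32 > 11
  After event 2: stock=38 > 11
  After event 3: stock=23 > 11
  After event 4: stock=8 <= 11 -> ALERT
  After event 5: stock=0 <= 11 -> ALERT
  After event 6: stock=0 <= 11 -> ALERT
  After event 7: stock=0 <= 11 -> ALERT
  After event 8: stock=0 <= 11 -> ALERT
  After event 9: stock=0 <= 11 -> ALERT
Alert events: [4, 5, 6, 7, 8, 9]. Count = 6

Answer: 6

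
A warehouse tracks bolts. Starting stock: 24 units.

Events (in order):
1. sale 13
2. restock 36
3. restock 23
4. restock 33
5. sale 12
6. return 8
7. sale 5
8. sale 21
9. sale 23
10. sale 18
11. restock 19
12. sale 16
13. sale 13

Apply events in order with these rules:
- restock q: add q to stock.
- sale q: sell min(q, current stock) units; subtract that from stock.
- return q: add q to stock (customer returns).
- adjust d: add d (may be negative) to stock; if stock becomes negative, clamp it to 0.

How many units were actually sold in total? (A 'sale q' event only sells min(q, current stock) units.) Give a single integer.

Processing events:
Start: stock = 24
  Event 1 (sale 13): sell min(13,24)=13. stock: 24 - 13 = 11. total_sold = 13
  Event 2 (restock 36): 11 + 36 = 47
  Event 3 (restock 23): 47 + 23 = 70
  Event 4 (restock 33): 70 + 33 = 103
  Event 5 (sale 12): sell min(12,103)=12. stock: 103 - 12 = 91. total_sold = 25
  Event 6 (return 8): 91 + 8 = 99
  Event 7 (sale 5): sell min(5,99)=5. stock: 99 - 5 = 94. total_sold = 30
  Event 8 (sale 21): sell min(21,94)=21. stock: 94 - 21 = 73. total_sold = 51
  Event 9 (sale 23): sell min(23,73)=23. stock: 73 - 23 = 50. total_sold = 74
  Event 10 (sale 18): sell min(18,50)=18. stock: 50 - 18 = 32. total_sold = 92
  Event 11 (restock 19): 32 + 19 = 51
  Event 12 (sale 16): sell min(16,51)=16. stock: 51 - 16 = 35. total_sold = 108
  Event 13 (sale 13): sell min(13,35)=13. stock: 35 - 13 = 22. total_sold = 121
Final: stock = 22, total_sold = 121

Answer: 121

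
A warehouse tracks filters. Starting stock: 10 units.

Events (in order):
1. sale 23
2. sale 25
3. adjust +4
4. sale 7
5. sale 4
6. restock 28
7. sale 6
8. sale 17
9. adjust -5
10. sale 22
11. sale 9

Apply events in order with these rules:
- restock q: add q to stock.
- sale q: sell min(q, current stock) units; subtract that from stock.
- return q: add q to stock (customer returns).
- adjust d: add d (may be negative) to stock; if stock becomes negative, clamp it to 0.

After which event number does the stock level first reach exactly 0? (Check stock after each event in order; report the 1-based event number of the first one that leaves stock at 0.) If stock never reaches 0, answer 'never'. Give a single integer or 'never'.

Answer: 1

Derivation:
Processing events:
Start: stock = 10
  Event 1 (sale 23): sell min(23,10)=10. stock: 10 - 10 = 0. total_sold = 10
  Event 2 (sale 25): sell min(25,0)=0. stock: 0 - 0 = 0. total_sold = 10
  Event 3 (adjust +4): 0 + 4 = 4
  Event 4 (sale 7): sell min(7,4)=4. stock: 4 - 4 = 0. total_sold = 14
  Event 5 (sale 4): sell min(4,0)=0. stock: 0 - 0 = 0. total_sold = 14
  Event 6 (restock 28): 0 + 28 = 28
  Event 7 (sale 6): sell min(6,28)=6. stock: 28 - 6 = 22. total_sold = 20
  Event 8 (sale 17): sell min(17,22)=17. stock: 22 - 17 = 5. total_sold = 37
  Event 9 (adjust -5): 5 + -5 = 0
  Event 10 (sale 22): sell min(22,0)=0. stock: 0 - 0 = 0. total_sold = 37
  Event 11 (sale 9): sell min(9,0)=0. stock: 0 - 0 = 0. total_sold = 37
Final: stock = 0, total_sold = 37

First zero at event 1.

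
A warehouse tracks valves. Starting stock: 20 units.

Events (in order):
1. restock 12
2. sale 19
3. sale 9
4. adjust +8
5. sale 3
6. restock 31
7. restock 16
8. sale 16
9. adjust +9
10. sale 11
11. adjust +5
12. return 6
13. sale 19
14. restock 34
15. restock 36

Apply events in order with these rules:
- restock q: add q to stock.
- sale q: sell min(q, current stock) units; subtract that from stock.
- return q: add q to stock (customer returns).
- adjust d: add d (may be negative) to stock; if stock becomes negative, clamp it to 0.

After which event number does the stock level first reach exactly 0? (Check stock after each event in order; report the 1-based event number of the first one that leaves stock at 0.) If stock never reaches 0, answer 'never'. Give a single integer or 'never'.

Processing events:
Start: stock = 20
  Event 1 (restock 12): 20 + 12 = 32
  Event 2 (sale 19): sell min(19,32)=19. stock: 32 - 19 = 13. total_sold = 19
  Event 3 (sale 9): sell min(9,13)=9. stock: 13 - 9 = 4. total_sold = 28
  Event 4 (adjust +8): 4 + 8 = 12
  Event 5 (sale 3): sell min(3,12)=3. stock: 12 - 3 = 9. total_sold = 31
  Event 6 (restock 31): 9 + 31 = 40
  Event 7 (restock 16): 40 + 16 = 56
  Event 8 (sale 16): sell min(16,56)=16. stock: 56 - 16 = 40. total_sold = 47
  Event 9 (adjust +9): 40 + 9 = 49
  Event 10 (sale 11): sell min(11,49)=11. stock: 49 - 11 = 38. total_sold = 58
  Event 11 (adjust +5): 38 + 5 = 43
  Event 12 (return 6): 43 + 6 = 49
  Event 13 (sale 19): sell min(19,49)=19. stock: 49 - 19 = 30. total_sold = 77
  Event 14 (restock 34): 30 + 34 = 64
  Event 15 (restock 36): 64 + 36 = 100
Final: stock = 100, total_sold = 77

Stock never reaches 0.

Answer: never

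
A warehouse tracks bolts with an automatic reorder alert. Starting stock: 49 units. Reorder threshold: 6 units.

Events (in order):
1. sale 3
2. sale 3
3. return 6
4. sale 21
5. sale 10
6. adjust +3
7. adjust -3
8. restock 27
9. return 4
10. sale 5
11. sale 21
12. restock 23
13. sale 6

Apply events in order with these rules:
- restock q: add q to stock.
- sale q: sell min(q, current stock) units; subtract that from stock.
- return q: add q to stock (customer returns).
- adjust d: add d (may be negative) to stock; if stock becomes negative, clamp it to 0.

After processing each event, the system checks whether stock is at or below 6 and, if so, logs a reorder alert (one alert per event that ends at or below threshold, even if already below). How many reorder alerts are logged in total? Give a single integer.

Answer: 0

Derivation:
Processing events:
Start: stock = 49
  Event 1 (sale 3): sell min(3,49)=3. stock: 49 - 3 = 46. total_sold = 3
  Event 2 (sale 3): sell min(3,46)=3. stock: 46 - 3 = 43. total_sold = 6
  Event 3 (return 6): 43 + 6 = 49
  Event 4 (sale 21): sell min(21,49)=21. stock: 49 - 21 = 28. total_sold = 27
  Event 5 (sale 10): sell min(10,28)=10. stock: 28 - 10 = 18. total_sold = 37
  Event 6 (adjust +3): 18 + 3 = 21
  Event 7 (adjust -3): 21 + -3 = 18
  Event 8 (restock 27): 18 + 27 = 45
  Event 9 (return 4): 45 + 4 = 49
  Event 10 (sale 5): sell min(5,49)=5. stock: 49 - 5 = 44. total_sold = 42
  Event 11 (sale 21): sell min(21,44)=21. stock: 44 - 21 = 23. total_sold = 63
  Event 12 (restock 23): 23 + 23 = 46
  Event 13 (sale 6): sell min(6,46)=6. stock: 46 - 6 = 40. total_sold = 69
Final: stock = 40, total_sold = 69

Checking against threshold 6:
  After event 1: stock=46 > 6
  After event 2: stock=43 > 6
  After event 3: stock=49 > 6
  After event 4: stock=28 > 6
  After event 5: stock=18 > 6
  After event 6: stock=21 > 6
  After event 7: stock=18 > 6
  After event 8: stock=45 > 6
  After event 9: stock=49 > 6
  After event 10: stock=44 > 6
  After event 11: stock=23 > 6
  After event 12: stock=46 > 6
  After event 13: stock=40 > 6
Alert events: []. Count = 0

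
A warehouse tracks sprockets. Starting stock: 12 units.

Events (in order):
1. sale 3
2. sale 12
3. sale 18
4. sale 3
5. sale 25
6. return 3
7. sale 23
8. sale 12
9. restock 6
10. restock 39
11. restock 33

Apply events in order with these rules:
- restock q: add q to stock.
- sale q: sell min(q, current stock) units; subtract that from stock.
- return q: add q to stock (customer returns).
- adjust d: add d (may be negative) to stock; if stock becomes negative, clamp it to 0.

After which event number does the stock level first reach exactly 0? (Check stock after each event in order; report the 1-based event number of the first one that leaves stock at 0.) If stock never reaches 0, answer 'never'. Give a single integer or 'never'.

Answer: 2

Derivation:
Processing events:
Start: stock = 12
  Event 1 (sale 3): sell min(3,12)=3. stock: 12 - 3 = 9. total_sold = 3
  Event 2 (sale 12): sell min(12,9)=9. stock: 9 - 9 = 0. total_sold = 12
  Event 3 (sale 18): sell min(18,0)=0. stock: 0 - 0 = 0. total_sold = 12
  Event 4 (sale 3): sell min(3,0)=0. stock: 0 - 0 = 0. total_sold = 12
  Event 5 (sale 25): sell min(25,0)=0. stock: 0 - 0 = 0. total_sold = 12
  Event 6 (return 3): 0 + 3 = 3
  Event 7 (sale 23): sell min(23,3)=3. stock: 3 - 3 = 0. total_sold = 15
  Event 8 (sale 12): sell min(12,0)=0. stock: 0 - 0 = 0. total_sold = 15
  Event 9 (restock 6): 0 + 6 = 6
  Event 10 (restock 39): 6 + 39 = 45
  Event 11 (restock 33): 45 + 33 = 78
Final: stock = 78, total_sold = 15

First zero at event 2.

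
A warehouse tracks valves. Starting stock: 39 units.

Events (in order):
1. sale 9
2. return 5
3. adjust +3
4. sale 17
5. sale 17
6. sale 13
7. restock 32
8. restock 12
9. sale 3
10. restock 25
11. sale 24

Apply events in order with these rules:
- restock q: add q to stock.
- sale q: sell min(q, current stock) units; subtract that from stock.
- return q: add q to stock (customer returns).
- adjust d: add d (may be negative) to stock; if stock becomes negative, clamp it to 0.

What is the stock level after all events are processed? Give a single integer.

Processing events:
Start: stock = 39
  Event 1 (sale 9): sell min(9,39)=9. stock: 39 - 9 = 30. total_sold = 9
  Event 2 (return 5): 30 + 5 = 35
  Event 3 (adjust +3): 35 + 3 = 38
  Event 4 (sale 17): sell min(17,38)=17. stock: 38 - 17 = 21. total_sold = 26
  Event 5 (sale 17): sell min(17,21)=17. stock: 21 - 17 = 4. total_sold = 43
  Event 6 (sale 13): sell min(13,4)=4. stock: 4 - 4 = 0. total_sold = 47
  Event 7 (restock 32): 0 + 32 = 32
  Event 8 (restock 12): 32 + 12 = 44
  Event 9 (sale 3): sell min(3,44)=3. stock: 44 - 3 = 41. total_sold = 50
  Event 10 (restock 25): 41 + 25 = 66
  Event 11 (sale 24): sell min(24,66)=24. stock: 66 - 24 = 42. total_sold = 74
Final: stock = 42, total_sold = 74

Answer: 42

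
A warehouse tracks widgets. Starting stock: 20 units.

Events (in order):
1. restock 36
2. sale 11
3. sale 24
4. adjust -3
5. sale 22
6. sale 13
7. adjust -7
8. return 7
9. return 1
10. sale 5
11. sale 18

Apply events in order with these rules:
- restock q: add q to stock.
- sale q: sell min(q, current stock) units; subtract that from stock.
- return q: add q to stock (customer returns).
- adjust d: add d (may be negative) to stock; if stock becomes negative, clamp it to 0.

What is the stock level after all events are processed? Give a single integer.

Processing events:
Start: stock = 20
  Event 1 (restock 36): 20 + 36 = 56
  Event 2 (sale 11): sell min(11,56)=11. stock: 56 - 11 = 45. total_sold = 11
  Event 3 (sale 24): sell min(24,45)=24. stock: 45 - 24 = 21. total_sold = 35
  Event 4 (adjust -3): 21 + -3 = 18
  Event 5 (sale 22): sell min(22,18)=18. stock: 18 - 18 = 0. total_sold = 53
  Event 6 (sale 13): sell min(13,0)=0. stock: 0 - 0 = 0. total_sold = 53
  Event 7 (adjust -7): 0 + -7 = 0 (clamped to 0)
  Event 8 (return 7): 0 + 7 = 7
  Event 9 (return 1): 7 + 1 = 8
  Event 10 (sale 5): sell min(5,8)=5. stock: 8 - 5 = 3. total_sold = 58
  Event 11 (sale 18): sell min(18,3)=3. stock: 3 - 3 = 0. total_sold = 61
Final: stock = 0, total_sold = 61

Answer: 0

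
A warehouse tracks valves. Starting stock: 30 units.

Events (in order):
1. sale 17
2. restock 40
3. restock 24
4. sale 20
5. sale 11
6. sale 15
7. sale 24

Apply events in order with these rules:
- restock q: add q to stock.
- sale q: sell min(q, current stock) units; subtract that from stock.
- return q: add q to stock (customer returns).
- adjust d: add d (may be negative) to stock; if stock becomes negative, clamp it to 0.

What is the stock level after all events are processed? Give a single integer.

Processing events:
Start: stock = 30
  Event 1 (sale 17): sell min(17,30)=17. stock: 30 - 17 = 13. total_sold = 17
  Event 2 (restock 40): 13 + 40 = 53
  Event 3 (restock 24): 53 + 24 = 77
  Event 4 (sale 20): sell min(20,77)=20. stock: 77 - 20 = 57. total_sold = 37
  Event 5 (sale 11): sell min(11,57)=11. stock: 57 - 11 = 46. total_sold = 48
  Event 6 (sale 15): sell min(15,46)=15. stock: 46 - 15 = 31. total_sold = 63
  Event 7 (sale 24): sell min(24,31)=24. stock: 31 - 24 = 7. total_sold = 87
Final: stock = 7, total_sold = 87

Answer: 7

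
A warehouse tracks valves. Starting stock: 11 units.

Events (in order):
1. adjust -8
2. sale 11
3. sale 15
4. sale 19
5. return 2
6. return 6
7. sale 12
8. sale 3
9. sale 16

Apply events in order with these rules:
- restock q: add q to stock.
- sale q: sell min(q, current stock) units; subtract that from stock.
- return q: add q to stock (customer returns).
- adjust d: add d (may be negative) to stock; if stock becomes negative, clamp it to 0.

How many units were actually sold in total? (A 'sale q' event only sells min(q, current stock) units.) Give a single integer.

Answer: 11

Derivation:
Processing events:
Start: stock = 11
  Event 1 (adjust -8): 11 + -8 = 3
  Event 2 (sale 11): sell min(11,3)=3. stock: 3 - 3 = 0. total_sold = 3
  Event 3 (sale 15): sell min(15,0)=0. stock: 0 - 0 = 0. total_sold = 3
  Event 4 (sale 19): sell min(19,0)=0. stock: 0 - 0 = 0. total_sold = 3
  Event 5 (return 2): 0 + 2 = 2
  Event 6 (return 6): 2 + 6 = 8
  Event 7 (sale 12): sell min(12,8)=8. stock: 8 - 8 = 0. total_sold = 11
  Event 8 (sale 3): sell min(3,0)=0. stock: 0 - 0 = 0. total_sold = 11
  Event 9 (sale 16): sell min(16,0)=0. stock: 0 - 0 = 0. total_sold = 11
Final: stock = 0, total_sold = 11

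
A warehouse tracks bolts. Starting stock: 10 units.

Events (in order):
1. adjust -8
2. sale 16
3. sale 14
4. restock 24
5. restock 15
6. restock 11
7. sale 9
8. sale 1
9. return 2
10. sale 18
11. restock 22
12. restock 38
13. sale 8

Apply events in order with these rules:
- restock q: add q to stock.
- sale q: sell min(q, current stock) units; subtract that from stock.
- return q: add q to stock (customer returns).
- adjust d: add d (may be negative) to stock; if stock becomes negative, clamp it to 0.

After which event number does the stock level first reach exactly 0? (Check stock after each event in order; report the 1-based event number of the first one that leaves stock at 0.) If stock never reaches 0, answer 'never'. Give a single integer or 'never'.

Answer: 2

Derivation:
Processing events:
Start: stock = 10
  Event 1 (adjust -8): 10 + -8 = 2
  Event 2 (sale 16): sell min(16,2)=2. stock: 2 - 2 = 0. total_sold = 2
  Event 3 (sale 14): sell min(14,0)=0. stock: 0 - 0 = 0. total_sold = 2
  Event 4 (restock 24): 0 + 24 = 24
  Event 5 (restock 15): 24 + 15 = 39
  Event 6 (restock 11): 39 + 11 = 50
  Event 7 (sale 9): sell min(9,50)=9. stock: 50 - 9 = 41. total_sold = 11
  Event 8 (sale 1): sell min(1,41)=1. stock: 41 - 1 = 40. total_sold = 12
  Event 9 (return 2): 40 + 2 = 42
  Event 10 (sale 18): sell min(18,42)=18. stock: 42 - 18 = 24. total_sold = 30
  Event 11 (restock 22): 24 + 22 = 46
  Event 12 (restock 38): 46 + 38 = 84
  Event 13 (sale 8): sell min(8,84)=8. stock: 84 - 8 = 76. total_sold = 38
Final: stock = 76, total_sold = 38

First zero at event 2.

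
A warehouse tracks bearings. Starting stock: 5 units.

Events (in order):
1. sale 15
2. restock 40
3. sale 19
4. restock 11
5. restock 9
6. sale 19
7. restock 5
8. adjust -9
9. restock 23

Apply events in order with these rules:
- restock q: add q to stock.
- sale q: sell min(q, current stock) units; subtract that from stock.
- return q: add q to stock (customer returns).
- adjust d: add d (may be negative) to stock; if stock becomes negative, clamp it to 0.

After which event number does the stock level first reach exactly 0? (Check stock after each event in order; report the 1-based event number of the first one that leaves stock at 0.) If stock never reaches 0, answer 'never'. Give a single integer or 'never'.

Processing events:
Start: stock = 5
  Event 1 (sale 15): sell min(15,5)=5. stock: 5 - 5 = 0. total_sold = 5
  Event 2 (restock 40): 0 + 40 = 40
  Event 3 (sale 19): sell min(19,40)=19. stock: 40 - 19 = 21. total_sold = 24
  Event 4 (restock 11): 21 + 11 = 32
  Event 5 (restock 9): 32 + 9 = 41
  Event 6 (sale 19): sell min(19,41)=19. stock: 41 - 19 = 22. total_sold = 43
  Event 7 (restock 5): 22 + 5 = 27
  Event 8 (adjust -9): 27 + -9 = 18
  Event 9 (restock 23): 18 + 23 = 41
Final: stock = 41, total_sold = 43

First zero at event 1.

Answer: 1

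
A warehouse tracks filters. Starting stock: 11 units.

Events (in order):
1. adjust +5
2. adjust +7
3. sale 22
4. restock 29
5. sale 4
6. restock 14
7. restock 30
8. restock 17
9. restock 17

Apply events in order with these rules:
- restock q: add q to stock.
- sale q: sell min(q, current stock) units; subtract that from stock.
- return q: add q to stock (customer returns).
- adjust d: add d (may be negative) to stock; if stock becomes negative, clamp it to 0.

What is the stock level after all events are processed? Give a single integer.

Processing events:
Start: stock = 11
  Event 1 (adjust +5): 11 + 5 = 16
  Event 2 (adjust +7): 16 + 7 = 23
  Event 3 (sale 22): sell min(22,23)=22. stock: 23 - 22 = 1. total_sold = 22
  Event 4 (restock 29): 1 + 29 = 30
  Event 5 (sale 4): sell min(4,30)=4. stock: 30 - 4 = 26. total_sold = 26
  Event 6 (restock 14): 26 + 14 = 40
  Event 7 (restock 30): 40 + 30 = 70
  Event 8 (restock 17): 70 + 17 = 87
  Event 9 (restock 17): 87 + 17 = 104
Final: stock = 104, total_sold = 26

Answer: 104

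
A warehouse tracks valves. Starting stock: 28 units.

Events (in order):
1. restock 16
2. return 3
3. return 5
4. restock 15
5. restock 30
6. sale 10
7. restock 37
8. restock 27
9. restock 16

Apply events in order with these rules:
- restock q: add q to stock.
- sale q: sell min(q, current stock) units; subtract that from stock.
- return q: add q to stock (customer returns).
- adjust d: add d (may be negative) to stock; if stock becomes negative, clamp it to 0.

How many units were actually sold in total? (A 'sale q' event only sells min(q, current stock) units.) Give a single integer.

Answer: 10

Derivation:
Processing events:
Start: stock = 28
  Event 1 (restock 16): 28 + 16 = 44
  Event 2 (return 3): 44 + 3 = 47
  Event 3 (return 5): 47 + 5 = 52
  Event 4 (restock 15): 52 + 15 = 67
  Event 5 (restock 30): 67 + 30 = 97
  Event 6 (sale 10): sell min(10,97)=10. stock: 97 - 10 = 87. total_sold = 10
  Event 7 (restock 37): 87 + 37 = 124
  Event 8 (restock 27): 124 + 27 = 151
  Event 9 (restock 16): 151 + 16 = 167
Final: stock = 167, total_sold = 10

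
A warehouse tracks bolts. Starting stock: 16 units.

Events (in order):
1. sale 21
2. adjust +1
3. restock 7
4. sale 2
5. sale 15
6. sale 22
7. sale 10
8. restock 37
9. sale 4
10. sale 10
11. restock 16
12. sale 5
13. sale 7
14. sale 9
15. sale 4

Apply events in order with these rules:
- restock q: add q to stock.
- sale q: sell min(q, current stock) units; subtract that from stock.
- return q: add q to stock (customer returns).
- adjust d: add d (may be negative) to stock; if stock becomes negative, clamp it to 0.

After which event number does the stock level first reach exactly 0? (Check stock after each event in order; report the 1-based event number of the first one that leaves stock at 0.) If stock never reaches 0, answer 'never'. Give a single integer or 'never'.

Processing events:
Start: stock = 16
  Event 1 (sale 21): sell min(21,16)=16. stock: 16 - 16 = 0. total_sold = 16
  Event 2 (adjust +1): 0 + 1 = 1
  Event 3 (restock 7): 1 + 7 = 8
  Event 4 (sale 2): sell min(2,8)=2. stock: 8 - 2 = 6. total_sold = 18
  Event 5 (sale 15): sell min(15,6)=6. stock: 6 - 6 = 0. total_sold = 24
  Event 6 (sale 22): sell min(22,0)=0. stock: 0 - 0 = 0. total_sold = 24
  Event 7 (sale 10): sell min(10,0)=0. stock: 0 - 0 = 0. total_sold = 24
  Event 8 (restock 37): 0 + 37 = 37
  Event 9 (sale 4): sell min(4,37)=4. stock: 37 - 4 = 33. total_sold = 28
  Event 10 (sale 10): sell min(10,33)=10. stock: 33 - 10 = 23. total_sold = 38
  Event 11 (restock 16): 23 + 16 = 39
  Event 12 (sale 5): sell min(5,39)=5. stock: 39 - 5 = 34. total_sold = 43
  Event 13 (sale 7): sell min(7,34)=7. stock: 34 - 7 = 27. total_sold = 50
  Event 14 (sale 9): sell min(9,27)=9. stock: 27 - 9 = 18. total_sold = 59
  Event 15 (sale 4): sell min(4,18)=4. stock: 18 - 4 = 14. total_sold = 63
Final: stock = 14, total_sold = 63

First zero at event 1.

Answer: 1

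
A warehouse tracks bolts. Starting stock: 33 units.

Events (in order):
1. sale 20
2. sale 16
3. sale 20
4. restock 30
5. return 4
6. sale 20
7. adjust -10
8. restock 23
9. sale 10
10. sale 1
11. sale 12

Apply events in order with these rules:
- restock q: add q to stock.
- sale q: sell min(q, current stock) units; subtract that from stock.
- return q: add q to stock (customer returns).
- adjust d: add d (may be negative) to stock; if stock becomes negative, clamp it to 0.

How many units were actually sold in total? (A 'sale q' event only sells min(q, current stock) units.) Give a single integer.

Answer: 76

Derivation:
Processing events:
Start: stock = 33
  Event 1 (sale 20): sell min(20,33)=20. stock: 33 - 20 = 13. total_sold = 20
  Event 2 (sale 16): sell min(16,13)=13. stock: 13 - 13 = 0. total_sold = 33
  Event 3 (sale 20): sell min(20,0)=0. stock: 0 - 0 = 0. total_sold = 33
  Event 4 (restock 30): 0 + 30 = 30
  Event 5 (return 4): 30 + 4 = 34
  Event 6 (sale 20): sell min(20,34)=20. stock: 34 - 20 = 14. total_sold = 53
  Event 7 (adjust -10): 14 + -10 = 4
  Event 8 (restock 23): 4 + 23 = 27
  Event 9 (sale 10): sell min(10,27)=10. stock: 27 - 10 = 17. total_sold = 63
  Event 10 (sale 1): sell min(1,17)=1. stock: 17 - 1 = 16. total_sold = 64
  Event 11 (sale 12): sell min(12,16)=12. stock: 16 - 12 = 4. total_sold = 76
Final: stock = 4, total_sold = 76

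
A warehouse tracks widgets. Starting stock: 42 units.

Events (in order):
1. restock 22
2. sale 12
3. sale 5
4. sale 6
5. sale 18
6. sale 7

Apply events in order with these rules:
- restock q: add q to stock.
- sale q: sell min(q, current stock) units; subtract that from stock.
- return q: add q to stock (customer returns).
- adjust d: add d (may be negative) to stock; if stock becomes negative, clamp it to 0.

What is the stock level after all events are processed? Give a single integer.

Answer: 16

Derivation:
Processing events:
Start: stock = 42
  Event 1 (restock 22): 42 + 22 = 64
  Event 2 (sale 12): sell min(12,64)=12. stock: 64 - 12 = 52. total_sold = 12
  Event 3 (sale 5): sell min(5,52)=5. stock: 52 - 5 = 47. total_sold = 17
  Event 4 (sale 6): sell min(6,47)=6. stock: 47 - 6 = 41. total_sold = 23
  Event 5 (sale 18): sell min(18,41)=18. stock: 41 - 18 = 23. total_sold = 41
  Event 6 (sale 7): sell min(7,23)=7. stock: 23 - 7 = 16. total_sold = 48
Final: stock = 16, total_sold = 48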